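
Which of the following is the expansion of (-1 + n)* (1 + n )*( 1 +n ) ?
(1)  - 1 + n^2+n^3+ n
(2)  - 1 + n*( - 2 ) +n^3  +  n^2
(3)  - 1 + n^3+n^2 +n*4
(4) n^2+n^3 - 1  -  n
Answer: 4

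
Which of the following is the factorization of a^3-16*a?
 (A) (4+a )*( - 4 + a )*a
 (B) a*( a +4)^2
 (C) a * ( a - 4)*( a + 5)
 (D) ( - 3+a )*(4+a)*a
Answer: A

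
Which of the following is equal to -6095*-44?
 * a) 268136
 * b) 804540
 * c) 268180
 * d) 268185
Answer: c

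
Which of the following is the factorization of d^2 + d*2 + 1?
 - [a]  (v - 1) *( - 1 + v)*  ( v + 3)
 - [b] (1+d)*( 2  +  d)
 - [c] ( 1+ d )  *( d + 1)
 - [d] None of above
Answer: c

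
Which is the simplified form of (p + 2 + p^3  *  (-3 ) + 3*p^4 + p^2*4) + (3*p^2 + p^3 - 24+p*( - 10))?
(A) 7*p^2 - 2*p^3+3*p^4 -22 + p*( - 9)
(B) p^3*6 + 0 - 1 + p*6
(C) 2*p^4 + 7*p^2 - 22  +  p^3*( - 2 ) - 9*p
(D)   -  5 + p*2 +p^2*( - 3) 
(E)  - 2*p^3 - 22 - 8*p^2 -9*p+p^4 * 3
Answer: A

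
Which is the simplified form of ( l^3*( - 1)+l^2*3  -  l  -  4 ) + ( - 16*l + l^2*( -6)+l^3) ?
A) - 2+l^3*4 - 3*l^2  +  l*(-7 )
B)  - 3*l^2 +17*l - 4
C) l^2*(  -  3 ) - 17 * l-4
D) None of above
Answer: C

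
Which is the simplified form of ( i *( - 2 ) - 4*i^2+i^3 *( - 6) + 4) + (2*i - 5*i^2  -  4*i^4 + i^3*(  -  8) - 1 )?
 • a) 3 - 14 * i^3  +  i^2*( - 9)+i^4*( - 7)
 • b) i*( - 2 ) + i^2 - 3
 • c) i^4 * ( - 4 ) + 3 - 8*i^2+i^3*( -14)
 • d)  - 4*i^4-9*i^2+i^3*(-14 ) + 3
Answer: d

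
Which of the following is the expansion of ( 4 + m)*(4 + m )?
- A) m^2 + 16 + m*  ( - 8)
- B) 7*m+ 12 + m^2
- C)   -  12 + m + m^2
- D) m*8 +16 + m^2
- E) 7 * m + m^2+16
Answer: D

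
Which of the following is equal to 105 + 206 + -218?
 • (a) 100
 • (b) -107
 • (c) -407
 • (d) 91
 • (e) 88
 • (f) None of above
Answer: f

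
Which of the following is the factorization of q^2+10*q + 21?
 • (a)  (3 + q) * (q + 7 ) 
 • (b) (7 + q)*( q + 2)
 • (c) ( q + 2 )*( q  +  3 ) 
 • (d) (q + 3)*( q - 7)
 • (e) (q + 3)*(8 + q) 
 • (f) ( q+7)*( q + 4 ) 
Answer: a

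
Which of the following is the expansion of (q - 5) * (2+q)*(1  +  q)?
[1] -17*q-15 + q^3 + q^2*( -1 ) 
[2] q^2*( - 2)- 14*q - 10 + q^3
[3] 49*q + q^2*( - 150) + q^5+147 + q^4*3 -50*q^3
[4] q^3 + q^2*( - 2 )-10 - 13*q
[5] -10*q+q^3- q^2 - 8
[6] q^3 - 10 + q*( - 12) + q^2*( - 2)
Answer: 4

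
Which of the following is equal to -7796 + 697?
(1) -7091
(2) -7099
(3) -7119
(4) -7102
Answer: 2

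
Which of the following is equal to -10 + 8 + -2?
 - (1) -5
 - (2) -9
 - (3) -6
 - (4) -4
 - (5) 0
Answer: 4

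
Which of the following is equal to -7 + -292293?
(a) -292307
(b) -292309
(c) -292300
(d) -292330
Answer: c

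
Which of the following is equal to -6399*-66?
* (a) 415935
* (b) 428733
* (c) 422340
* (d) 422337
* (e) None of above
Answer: e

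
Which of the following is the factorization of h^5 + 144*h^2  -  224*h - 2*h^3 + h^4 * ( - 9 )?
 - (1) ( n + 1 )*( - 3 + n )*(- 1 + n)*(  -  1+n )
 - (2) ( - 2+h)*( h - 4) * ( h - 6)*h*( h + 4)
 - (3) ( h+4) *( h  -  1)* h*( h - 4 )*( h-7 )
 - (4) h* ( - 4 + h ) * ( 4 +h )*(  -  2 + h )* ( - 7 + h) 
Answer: 4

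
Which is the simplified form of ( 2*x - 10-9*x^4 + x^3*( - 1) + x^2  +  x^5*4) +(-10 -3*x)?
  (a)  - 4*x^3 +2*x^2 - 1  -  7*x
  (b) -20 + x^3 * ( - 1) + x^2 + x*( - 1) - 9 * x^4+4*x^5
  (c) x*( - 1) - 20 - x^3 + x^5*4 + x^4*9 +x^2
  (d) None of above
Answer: b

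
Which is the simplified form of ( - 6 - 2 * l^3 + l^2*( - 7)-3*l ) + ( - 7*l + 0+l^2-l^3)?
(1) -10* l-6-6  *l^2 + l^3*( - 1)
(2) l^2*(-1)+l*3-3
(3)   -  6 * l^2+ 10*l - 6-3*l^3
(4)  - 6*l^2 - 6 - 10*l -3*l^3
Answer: 4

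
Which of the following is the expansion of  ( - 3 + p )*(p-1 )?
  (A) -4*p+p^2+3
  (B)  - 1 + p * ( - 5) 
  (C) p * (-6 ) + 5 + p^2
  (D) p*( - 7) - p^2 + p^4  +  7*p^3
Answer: A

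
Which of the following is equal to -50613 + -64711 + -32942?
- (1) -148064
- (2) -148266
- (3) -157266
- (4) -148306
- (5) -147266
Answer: 2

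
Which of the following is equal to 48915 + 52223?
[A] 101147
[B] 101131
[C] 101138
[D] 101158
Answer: C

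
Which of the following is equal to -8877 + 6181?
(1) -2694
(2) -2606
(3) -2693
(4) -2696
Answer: 4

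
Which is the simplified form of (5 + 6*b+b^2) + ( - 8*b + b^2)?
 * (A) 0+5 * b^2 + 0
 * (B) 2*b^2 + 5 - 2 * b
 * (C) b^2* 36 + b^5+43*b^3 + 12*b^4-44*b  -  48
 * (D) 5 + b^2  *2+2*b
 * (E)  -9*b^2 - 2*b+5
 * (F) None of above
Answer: B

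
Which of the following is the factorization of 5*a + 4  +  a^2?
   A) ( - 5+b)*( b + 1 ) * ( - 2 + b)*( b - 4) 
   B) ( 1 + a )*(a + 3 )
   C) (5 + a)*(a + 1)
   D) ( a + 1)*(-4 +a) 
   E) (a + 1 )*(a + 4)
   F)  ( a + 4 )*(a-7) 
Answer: E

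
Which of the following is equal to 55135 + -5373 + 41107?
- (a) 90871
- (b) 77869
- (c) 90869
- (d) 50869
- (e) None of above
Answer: c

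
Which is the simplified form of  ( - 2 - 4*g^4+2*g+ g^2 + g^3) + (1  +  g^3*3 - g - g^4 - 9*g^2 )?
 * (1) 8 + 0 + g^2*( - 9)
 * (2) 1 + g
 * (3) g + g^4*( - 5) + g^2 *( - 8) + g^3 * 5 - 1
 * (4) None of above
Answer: 4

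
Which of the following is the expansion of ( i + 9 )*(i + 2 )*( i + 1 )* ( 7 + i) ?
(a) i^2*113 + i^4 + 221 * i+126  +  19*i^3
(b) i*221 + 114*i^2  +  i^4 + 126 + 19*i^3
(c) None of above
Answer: a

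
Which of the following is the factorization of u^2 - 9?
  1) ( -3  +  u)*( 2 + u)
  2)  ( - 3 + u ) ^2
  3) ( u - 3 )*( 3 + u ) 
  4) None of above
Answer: 3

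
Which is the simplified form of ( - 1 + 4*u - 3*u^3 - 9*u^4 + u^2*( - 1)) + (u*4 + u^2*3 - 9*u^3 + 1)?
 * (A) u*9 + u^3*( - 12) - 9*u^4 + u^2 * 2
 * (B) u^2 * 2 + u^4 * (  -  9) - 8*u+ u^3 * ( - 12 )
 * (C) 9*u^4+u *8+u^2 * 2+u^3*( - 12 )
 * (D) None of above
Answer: D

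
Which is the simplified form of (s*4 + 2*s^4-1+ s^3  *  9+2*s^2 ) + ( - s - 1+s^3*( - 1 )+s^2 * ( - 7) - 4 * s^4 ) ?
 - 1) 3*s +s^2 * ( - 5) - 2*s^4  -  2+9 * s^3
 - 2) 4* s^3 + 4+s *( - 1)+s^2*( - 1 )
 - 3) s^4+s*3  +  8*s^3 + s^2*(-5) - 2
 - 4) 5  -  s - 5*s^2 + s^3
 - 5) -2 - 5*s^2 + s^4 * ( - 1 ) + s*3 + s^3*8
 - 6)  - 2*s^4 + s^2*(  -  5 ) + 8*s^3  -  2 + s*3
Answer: 6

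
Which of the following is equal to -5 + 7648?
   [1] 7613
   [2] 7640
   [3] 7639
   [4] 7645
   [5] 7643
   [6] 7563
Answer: 5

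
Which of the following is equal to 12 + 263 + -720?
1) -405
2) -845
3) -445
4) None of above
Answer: 3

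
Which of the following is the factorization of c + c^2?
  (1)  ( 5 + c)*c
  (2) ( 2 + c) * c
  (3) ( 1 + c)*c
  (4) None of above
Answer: 3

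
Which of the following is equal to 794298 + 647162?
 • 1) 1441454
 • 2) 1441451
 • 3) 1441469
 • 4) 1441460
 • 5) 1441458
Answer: 4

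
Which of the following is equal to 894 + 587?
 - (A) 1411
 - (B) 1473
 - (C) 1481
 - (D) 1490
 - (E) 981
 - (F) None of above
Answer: C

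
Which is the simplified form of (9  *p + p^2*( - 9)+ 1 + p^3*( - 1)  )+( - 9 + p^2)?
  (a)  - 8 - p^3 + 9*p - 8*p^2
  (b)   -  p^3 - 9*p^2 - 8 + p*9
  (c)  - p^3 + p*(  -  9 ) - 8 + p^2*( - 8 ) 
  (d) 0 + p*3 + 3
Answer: a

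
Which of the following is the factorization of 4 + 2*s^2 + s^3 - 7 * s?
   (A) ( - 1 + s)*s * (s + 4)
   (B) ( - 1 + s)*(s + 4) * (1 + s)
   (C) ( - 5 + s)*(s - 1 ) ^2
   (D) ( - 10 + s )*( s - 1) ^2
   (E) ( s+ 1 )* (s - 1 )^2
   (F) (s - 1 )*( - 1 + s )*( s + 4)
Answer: F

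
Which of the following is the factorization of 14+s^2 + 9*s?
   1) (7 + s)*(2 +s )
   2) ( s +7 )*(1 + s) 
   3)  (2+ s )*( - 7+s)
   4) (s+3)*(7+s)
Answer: 1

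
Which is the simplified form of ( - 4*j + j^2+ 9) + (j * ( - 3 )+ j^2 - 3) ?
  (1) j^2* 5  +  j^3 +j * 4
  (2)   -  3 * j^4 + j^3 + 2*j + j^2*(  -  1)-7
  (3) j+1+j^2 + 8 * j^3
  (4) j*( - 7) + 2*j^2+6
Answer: 4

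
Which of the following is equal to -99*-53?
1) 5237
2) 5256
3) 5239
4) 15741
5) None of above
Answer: 5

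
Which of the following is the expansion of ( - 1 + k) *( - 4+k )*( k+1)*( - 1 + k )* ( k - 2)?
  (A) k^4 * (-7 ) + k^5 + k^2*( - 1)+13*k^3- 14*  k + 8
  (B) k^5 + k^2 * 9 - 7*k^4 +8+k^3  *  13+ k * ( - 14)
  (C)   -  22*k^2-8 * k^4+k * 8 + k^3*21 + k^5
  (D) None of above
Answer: A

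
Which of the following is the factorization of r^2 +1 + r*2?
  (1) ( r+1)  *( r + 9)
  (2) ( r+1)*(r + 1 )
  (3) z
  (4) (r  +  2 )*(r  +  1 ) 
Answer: 2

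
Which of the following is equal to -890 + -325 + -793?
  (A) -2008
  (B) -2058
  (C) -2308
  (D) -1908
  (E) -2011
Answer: A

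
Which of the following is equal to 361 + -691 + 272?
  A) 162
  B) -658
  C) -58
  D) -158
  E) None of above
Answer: C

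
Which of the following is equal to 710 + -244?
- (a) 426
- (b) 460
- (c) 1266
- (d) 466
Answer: d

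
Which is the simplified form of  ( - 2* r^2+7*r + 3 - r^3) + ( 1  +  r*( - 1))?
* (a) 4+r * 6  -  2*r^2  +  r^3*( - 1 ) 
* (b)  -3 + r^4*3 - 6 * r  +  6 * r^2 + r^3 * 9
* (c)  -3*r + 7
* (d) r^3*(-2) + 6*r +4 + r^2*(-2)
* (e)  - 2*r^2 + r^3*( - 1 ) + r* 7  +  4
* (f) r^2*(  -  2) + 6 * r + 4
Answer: a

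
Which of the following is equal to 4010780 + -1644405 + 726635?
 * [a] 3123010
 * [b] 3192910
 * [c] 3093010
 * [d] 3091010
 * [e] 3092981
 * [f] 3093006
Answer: c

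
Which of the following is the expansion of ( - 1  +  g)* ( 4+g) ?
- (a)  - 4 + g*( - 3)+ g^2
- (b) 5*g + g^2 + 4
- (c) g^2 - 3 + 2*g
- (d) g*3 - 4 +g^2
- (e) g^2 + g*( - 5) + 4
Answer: d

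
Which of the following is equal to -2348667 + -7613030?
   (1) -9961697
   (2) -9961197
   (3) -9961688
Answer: 1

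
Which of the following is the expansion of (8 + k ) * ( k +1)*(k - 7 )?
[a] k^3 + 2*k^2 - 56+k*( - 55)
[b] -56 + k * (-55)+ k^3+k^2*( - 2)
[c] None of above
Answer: a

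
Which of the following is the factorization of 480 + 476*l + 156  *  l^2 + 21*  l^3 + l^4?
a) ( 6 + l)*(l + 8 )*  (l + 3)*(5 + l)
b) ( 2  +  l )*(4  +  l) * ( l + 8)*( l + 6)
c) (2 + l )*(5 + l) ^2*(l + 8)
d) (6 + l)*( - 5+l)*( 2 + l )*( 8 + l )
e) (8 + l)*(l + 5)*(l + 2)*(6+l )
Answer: e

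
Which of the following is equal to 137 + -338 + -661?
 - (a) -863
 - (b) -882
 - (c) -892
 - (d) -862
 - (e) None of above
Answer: d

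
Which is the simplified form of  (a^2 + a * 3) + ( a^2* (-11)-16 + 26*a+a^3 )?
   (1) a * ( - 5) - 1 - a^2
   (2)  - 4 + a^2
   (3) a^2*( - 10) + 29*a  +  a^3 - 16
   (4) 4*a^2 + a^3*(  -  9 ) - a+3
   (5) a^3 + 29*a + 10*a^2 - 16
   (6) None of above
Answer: 3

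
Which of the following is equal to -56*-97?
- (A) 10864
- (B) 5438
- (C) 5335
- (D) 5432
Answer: D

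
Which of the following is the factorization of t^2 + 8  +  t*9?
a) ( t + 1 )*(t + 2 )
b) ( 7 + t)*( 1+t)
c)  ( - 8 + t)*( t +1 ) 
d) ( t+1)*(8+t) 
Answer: d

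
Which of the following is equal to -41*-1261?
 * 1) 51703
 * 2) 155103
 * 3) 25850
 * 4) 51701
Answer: 4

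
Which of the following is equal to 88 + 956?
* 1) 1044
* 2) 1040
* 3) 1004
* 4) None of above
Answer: 1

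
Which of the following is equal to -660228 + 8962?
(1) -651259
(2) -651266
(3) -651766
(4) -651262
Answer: 2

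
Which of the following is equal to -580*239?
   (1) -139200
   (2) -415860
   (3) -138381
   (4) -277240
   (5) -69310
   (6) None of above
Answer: 6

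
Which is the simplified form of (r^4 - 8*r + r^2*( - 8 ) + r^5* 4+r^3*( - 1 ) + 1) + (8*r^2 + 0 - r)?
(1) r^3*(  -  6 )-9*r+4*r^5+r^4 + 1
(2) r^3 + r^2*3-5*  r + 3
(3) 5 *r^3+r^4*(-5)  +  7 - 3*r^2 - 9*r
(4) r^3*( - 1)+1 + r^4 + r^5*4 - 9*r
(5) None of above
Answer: 4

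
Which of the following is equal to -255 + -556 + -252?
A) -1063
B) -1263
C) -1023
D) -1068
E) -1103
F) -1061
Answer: A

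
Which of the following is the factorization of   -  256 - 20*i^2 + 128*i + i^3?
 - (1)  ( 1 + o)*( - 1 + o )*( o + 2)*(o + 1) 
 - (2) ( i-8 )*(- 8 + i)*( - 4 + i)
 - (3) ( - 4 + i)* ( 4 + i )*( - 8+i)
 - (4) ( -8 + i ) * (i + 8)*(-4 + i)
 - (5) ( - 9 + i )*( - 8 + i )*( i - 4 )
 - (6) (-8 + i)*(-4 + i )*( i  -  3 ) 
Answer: 2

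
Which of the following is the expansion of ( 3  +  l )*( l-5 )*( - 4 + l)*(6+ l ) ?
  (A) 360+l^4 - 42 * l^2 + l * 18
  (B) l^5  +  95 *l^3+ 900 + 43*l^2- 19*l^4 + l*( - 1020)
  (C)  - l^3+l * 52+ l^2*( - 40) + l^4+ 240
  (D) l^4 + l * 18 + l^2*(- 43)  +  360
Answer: D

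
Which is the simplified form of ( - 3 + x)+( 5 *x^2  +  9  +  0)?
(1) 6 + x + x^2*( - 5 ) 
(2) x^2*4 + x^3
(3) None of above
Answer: 3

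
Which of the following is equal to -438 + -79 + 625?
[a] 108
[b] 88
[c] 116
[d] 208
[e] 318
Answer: a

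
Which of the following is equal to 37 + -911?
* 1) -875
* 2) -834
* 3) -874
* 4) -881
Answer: 3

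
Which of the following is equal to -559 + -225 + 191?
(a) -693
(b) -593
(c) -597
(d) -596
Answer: b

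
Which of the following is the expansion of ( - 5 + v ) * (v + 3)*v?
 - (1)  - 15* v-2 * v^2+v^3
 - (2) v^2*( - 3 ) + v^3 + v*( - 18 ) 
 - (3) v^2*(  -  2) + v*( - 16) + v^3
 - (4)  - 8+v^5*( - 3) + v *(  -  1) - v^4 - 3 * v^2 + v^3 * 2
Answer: 1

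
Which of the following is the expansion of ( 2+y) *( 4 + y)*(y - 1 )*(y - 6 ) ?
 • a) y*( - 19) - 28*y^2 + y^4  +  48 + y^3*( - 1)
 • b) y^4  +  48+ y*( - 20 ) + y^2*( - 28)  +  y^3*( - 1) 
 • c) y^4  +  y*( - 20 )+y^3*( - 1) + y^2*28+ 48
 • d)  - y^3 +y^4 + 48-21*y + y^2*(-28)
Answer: b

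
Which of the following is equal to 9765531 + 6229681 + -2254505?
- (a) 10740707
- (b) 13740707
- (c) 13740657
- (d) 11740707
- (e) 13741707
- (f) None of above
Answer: b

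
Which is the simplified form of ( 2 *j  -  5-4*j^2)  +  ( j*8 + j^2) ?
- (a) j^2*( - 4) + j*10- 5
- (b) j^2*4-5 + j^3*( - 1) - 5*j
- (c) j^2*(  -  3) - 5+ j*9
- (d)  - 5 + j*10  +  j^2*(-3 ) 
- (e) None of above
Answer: d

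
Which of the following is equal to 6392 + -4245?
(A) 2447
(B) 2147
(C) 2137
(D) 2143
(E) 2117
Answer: B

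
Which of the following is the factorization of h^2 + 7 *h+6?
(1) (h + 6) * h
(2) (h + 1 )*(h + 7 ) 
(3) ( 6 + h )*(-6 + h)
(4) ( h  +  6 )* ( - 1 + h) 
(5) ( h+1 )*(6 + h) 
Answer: 5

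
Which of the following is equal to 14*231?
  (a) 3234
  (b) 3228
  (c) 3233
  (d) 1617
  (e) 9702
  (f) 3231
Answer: a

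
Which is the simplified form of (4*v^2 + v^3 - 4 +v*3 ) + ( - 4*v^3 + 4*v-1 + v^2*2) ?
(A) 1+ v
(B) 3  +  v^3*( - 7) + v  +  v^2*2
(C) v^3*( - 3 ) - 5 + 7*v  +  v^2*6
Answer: C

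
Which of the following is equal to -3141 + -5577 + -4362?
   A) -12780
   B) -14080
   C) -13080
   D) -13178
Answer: C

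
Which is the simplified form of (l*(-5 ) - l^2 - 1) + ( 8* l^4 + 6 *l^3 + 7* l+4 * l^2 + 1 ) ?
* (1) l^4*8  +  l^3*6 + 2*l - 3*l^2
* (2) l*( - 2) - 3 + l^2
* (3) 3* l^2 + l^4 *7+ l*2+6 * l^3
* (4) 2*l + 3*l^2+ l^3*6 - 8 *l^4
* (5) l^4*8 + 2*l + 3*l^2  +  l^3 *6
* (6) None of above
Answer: 5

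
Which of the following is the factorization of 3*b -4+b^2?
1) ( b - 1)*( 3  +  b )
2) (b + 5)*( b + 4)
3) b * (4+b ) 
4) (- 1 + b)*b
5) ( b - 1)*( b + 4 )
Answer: 5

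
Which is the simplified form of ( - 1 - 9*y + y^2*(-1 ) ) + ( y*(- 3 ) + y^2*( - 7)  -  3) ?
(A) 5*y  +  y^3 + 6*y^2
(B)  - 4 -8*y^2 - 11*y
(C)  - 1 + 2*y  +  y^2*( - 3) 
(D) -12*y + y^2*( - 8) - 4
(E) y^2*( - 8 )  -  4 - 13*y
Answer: D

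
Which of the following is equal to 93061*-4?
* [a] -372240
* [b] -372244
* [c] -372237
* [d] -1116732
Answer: b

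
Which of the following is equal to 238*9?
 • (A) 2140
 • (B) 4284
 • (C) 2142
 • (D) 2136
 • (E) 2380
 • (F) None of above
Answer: C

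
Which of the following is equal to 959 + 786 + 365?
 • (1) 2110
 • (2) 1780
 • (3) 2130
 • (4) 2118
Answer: 1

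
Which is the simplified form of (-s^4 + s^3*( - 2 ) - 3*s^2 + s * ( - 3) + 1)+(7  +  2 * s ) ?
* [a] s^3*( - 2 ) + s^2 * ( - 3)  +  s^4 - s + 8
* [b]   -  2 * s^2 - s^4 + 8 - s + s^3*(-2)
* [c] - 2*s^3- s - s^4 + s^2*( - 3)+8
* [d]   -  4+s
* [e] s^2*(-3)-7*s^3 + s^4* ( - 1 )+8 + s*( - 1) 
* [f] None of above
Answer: c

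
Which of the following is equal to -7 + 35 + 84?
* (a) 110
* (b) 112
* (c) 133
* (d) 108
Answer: b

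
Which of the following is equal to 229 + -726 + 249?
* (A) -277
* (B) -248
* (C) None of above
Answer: B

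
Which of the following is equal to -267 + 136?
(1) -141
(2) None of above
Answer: 2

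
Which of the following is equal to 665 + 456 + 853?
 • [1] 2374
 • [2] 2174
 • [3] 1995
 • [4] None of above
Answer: 4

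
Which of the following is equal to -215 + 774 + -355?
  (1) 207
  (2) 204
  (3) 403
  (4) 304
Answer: 2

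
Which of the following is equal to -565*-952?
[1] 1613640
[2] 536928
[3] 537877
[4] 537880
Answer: 4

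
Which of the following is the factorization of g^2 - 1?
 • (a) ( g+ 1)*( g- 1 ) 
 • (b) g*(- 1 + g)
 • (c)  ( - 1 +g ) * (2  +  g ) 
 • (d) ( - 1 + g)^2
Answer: a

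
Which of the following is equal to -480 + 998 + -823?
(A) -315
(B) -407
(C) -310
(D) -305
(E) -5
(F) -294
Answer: D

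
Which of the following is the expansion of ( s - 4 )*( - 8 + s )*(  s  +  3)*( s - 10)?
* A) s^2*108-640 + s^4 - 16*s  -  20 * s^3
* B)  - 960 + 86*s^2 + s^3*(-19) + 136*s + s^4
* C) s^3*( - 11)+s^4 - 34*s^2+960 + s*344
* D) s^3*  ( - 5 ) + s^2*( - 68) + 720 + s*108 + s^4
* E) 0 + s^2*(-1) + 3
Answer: B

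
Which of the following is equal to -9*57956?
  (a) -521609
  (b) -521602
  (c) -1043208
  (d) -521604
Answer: d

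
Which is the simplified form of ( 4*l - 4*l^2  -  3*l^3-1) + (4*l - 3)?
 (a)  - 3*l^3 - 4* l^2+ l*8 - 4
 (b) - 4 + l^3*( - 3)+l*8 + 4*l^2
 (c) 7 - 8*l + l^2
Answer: a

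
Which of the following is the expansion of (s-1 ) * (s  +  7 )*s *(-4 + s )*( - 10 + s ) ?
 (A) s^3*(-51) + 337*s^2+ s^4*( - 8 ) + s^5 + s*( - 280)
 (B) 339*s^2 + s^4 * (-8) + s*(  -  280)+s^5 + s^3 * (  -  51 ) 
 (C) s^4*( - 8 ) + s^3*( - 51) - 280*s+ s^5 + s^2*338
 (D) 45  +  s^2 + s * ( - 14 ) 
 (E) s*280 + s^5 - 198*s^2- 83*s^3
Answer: C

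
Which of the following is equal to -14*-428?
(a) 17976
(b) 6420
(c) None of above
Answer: c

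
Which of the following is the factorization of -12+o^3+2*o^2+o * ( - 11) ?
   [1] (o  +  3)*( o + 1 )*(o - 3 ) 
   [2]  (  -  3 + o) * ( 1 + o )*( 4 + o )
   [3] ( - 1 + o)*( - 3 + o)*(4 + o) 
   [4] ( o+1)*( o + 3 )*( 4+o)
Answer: 2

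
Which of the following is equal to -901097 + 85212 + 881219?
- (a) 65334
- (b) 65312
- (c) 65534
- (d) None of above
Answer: a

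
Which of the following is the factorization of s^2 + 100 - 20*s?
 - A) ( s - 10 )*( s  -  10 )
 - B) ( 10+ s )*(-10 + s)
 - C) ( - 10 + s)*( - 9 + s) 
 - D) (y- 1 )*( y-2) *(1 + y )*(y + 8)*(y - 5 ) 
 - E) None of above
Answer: A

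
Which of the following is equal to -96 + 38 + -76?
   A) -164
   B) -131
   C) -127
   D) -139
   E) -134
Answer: E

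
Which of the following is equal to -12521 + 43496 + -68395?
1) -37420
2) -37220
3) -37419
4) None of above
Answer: 1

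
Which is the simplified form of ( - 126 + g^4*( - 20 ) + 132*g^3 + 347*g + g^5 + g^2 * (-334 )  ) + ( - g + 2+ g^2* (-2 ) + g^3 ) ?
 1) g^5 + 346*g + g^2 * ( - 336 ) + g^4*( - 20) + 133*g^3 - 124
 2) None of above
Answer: 1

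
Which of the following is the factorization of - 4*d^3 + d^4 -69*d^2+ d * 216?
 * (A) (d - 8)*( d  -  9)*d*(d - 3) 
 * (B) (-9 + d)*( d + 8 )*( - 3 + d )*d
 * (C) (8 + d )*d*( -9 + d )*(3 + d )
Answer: B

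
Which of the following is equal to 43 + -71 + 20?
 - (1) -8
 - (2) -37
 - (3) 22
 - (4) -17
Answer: 1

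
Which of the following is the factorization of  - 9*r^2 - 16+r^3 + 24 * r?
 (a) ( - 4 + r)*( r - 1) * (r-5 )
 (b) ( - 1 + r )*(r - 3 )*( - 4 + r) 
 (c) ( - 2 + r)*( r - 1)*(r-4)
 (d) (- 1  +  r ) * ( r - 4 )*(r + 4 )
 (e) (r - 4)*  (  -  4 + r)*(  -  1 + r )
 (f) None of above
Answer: e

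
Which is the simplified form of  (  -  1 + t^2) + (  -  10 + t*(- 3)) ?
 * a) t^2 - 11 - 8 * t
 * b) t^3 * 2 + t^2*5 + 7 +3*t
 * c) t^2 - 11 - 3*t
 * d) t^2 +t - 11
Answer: c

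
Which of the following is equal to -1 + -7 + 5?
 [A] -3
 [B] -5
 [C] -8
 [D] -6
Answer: A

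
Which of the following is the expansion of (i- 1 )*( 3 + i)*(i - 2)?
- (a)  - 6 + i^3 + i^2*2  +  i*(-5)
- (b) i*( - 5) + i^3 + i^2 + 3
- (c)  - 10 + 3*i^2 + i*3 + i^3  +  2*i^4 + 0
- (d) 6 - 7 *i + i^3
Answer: d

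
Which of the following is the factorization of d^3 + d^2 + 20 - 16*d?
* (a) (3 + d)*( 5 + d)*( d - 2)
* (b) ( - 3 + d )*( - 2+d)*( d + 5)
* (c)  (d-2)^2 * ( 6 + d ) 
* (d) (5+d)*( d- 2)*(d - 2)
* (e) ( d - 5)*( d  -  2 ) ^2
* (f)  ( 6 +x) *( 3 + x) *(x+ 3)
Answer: d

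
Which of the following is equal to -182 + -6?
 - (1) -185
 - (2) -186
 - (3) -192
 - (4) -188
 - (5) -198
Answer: 4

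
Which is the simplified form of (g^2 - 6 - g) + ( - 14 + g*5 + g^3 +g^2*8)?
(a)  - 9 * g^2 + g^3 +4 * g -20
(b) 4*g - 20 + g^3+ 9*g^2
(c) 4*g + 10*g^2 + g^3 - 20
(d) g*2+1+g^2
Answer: b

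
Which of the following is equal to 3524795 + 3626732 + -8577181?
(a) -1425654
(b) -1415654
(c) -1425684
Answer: a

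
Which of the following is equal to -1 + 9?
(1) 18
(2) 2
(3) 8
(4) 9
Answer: 3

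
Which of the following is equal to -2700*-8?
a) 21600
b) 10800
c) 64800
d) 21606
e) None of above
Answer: a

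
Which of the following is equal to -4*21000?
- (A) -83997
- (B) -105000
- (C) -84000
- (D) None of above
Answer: C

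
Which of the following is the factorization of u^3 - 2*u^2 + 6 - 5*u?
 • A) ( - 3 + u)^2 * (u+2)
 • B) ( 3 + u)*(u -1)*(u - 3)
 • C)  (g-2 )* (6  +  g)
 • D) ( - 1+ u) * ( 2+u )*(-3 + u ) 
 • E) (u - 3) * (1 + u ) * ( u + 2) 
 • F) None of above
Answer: D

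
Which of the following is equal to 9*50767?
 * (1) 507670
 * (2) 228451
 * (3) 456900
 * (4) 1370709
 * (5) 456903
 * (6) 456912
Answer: 5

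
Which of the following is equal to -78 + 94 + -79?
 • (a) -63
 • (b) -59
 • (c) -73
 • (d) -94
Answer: a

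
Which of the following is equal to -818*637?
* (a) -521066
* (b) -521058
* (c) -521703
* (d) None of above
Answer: a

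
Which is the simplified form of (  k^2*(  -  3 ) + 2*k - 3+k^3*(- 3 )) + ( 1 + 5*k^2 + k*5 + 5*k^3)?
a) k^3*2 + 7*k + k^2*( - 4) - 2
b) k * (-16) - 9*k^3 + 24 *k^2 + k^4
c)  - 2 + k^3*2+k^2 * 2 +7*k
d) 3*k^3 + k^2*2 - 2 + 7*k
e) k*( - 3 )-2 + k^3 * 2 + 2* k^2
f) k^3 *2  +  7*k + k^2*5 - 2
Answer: c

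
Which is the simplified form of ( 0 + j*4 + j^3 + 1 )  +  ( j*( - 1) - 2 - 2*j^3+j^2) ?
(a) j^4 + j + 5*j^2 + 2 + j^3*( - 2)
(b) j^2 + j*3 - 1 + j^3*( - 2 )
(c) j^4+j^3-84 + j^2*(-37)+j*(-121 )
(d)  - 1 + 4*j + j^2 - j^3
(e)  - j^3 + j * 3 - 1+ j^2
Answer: e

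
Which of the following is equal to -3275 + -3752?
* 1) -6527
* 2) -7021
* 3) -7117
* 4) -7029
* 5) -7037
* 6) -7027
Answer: 6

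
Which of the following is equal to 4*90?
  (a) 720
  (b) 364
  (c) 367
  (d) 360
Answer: d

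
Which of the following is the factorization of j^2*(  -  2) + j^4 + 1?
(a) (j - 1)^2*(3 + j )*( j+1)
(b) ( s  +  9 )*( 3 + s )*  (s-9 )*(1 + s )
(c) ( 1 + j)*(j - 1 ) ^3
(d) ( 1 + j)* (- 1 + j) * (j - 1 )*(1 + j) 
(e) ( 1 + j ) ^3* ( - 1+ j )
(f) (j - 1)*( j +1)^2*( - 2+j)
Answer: d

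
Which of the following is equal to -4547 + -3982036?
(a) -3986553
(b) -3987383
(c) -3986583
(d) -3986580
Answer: c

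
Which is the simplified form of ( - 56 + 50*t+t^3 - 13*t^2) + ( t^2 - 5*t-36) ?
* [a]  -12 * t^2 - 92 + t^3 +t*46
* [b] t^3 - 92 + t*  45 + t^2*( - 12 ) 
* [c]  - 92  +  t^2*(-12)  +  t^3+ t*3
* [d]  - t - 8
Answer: b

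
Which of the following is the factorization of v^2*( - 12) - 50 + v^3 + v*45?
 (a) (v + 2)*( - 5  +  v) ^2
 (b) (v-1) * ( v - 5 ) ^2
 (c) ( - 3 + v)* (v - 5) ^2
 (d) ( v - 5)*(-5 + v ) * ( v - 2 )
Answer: d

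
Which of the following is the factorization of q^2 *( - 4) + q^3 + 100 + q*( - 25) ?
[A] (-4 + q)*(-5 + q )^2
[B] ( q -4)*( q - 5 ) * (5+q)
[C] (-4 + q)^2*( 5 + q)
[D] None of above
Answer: B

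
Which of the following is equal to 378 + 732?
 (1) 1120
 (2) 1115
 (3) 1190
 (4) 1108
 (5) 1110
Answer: 5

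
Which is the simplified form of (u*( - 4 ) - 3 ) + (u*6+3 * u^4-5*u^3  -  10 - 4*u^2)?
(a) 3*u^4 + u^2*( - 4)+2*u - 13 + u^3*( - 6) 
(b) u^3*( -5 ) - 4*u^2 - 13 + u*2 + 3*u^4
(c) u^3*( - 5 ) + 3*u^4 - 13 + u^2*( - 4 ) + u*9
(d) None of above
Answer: b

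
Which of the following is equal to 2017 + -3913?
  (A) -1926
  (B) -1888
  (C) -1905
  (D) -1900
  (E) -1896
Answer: E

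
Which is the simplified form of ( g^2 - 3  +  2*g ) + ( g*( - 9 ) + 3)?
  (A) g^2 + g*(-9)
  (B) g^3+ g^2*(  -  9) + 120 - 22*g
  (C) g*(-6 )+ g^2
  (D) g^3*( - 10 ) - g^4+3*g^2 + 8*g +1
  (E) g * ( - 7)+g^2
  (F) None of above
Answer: E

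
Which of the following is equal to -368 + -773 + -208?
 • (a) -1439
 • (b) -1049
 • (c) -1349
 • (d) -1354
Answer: c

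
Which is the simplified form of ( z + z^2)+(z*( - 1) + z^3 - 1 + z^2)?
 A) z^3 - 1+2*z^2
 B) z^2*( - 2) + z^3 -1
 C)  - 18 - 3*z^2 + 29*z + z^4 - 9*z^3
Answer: A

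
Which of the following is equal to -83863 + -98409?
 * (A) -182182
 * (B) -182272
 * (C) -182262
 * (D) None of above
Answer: B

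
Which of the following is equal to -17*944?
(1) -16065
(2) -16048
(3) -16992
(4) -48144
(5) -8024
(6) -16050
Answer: 2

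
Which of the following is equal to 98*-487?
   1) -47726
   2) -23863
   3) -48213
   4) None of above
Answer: 1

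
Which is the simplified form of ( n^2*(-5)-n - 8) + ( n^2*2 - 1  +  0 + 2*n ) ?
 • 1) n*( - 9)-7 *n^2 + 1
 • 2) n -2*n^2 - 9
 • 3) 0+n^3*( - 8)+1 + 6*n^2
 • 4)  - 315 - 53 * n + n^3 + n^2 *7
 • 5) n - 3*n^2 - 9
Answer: 5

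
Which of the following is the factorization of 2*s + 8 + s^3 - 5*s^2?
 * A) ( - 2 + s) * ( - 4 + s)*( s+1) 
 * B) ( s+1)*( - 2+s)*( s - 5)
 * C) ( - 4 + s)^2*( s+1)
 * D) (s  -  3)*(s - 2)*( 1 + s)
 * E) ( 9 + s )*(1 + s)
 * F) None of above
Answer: A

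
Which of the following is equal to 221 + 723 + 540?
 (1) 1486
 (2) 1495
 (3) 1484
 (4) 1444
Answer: 3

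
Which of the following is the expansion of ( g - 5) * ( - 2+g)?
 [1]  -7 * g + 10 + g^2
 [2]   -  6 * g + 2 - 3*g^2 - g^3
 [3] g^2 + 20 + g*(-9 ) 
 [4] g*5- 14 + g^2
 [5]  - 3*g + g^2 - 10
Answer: 1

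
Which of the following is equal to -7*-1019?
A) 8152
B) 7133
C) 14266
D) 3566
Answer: B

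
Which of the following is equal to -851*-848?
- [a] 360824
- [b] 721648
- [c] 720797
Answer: b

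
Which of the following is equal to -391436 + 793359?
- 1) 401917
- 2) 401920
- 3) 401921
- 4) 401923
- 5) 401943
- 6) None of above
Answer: 4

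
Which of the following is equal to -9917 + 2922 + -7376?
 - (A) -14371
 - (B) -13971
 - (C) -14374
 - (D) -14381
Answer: A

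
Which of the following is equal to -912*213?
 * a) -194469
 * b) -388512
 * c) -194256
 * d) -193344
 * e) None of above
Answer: c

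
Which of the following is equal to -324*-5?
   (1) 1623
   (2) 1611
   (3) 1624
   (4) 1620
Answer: 4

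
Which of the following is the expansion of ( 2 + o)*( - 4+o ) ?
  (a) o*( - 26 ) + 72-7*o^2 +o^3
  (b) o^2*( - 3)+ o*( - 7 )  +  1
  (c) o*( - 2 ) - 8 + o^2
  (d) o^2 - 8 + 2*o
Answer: c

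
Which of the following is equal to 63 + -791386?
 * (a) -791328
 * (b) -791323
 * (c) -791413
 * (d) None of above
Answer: b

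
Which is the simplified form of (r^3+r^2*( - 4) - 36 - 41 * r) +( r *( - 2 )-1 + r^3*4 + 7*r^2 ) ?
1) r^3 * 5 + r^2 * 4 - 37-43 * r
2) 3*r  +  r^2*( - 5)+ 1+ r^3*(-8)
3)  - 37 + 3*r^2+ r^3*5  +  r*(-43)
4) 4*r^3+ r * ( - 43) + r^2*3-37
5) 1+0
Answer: 3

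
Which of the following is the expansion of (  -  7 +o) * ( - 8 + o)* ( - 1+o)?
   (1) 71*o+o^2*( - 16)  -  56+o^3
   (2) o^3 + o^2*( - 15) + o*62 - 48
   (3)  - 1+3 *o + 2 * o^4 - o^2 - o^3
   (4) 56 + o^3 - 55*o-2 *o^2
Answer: 1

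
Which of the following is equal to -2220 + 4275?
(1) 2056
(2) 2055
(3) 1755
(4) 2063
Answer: 2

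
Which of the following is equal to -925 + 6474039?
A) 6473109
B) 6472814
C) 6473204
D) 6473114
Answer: D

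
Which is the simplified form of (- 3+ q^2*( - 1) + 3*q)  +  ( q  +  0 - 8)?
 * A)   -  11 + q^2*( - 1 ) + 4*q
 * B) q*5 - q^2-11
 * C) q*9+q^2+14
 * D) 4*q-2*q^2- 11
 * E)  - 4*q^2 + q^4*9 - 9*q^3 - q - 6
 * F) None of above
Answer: A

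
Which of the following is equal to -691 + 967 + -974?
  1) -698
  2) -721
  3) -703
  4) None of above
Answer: 1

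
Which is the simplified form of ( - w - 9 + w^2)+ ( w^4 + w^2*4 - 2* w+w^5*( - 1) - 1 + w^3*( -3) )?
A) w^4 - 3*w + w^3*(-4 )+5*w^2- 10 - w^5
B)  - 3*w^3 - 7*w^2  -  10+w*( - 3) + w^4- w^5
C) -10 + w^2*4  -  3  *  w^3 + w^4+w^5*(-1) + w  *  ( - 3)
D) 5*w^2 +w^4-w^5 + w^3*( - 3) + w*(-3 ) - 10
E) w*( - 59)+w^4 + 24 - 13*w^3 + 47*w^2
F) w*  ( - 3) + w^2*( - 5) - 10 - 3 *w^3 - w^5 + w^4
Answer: D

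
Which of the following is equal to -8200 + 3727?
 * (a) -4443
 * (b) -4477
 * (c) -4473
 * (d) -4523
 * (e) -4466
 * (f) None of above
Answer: c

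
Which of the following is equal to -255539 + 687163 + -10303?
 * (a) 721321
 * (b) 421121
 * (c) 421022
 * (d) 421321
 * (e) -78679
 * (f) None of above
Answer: d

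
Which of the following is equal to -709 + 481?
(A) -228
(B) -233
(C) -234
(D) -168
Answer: A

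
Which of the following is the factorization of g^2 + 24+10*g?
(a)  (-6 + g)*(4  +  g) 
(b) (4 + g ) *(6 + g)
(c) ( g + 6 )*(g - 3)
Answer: b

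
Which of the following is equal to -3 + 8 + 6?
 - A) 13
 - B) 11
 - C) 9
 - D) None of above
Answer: B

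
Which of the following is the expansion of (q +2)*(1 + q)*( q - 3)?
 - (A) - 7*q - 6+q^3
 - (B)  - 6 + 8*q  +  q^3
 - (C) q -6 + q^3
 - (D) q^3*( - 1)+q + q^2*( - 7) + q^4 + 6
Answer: A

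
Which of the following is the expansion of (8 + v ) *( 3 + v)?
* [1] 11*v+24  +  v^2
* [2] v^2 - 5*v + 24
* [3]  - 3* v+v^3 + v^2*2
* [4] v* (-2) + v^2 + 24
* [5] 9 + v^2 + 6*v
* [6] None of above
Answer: 1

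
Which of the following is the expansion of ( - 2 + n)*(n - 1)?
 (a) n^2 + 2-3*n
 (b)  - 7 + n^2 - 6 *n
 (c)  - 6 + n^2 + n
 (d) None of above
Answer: a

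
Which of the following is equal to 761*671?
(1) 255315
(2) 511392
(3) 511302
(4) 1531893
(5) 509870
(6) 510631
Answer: 6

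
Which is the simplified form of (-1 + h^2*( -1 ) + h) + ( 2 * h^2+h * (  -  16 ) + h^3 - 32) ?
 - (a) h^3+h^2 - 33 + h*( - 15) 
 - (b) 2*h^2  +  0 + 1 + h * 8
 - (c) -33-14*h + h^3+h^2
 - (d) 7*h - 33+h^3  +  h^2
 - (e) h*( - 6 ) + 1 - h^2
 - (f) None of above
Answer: a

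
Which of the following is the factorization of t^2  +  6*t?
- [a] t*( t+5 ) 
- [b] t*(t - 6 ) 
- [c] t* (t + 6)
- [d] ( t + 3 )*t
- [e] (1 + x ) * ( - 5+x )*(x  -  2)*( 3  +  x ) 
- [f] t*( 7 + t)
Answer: c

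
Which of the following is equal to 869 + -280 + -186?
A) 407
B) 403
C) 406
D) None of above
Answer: B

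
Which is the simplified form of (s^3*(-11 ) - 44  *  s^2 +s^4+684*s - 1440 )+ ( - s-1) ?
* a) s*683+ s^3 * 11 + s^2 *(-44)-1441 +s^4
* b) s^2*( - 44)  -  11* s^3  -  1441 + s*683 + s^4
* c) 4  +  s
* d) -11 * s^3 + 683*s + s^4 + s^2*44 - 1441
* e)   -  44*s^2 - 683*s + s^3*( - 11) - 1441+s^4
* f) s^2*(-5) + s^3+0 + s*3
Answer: b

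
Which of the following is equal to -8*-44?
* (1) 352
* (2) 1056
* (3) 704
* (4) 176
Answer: 1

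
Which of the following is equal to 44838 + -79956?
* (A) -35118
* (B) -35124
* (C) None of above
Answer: A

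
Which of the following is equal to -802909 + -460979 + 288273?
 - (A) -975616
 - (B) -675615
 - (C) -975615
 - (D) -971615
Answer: C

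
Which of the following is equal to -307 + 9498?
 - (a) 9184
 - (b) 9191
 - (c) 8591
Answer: b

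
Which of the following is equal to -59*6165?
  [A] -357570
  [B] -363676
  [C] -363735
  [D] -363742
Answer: C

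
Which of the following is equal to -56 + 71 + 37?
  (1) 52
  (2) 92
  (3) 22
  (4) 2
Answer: 1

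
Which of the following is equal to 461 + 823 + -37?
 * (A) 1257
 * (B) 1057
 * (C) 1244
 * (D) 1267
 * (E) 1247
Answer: E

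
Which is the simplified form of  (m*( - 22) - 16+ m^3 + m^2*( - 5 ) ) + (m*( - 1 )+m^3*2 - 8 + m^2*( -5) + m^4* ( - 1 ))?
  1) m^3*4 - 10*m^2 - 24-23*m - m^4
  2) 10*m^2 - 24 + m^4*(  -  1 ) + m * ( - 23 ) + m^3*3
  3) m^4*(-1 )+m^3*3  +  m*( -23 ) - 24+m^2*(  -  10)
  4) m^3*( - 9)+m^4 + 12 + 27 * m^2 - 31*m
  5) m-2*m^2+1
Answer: 3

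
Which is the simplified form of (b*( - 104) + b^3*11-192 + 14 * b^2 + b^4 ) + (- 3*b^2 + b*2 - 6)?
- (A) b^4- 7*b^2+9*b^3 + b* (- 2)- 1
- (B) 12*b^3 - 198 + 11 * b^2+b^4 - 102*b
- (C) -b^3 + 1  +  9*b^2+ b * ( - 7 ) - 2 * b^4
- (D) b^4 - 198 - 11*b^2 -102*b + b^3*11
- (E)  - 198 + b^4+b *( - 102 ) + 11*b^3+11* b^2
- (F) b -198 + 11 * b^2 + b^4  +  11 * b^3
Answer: E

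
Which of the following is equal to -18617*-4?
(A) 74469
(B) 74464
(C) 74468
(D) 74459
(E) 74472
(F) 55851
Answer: C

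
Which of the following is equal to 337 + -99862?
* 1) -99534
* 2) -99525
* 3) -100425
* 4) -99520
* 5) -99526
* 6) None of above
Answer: 2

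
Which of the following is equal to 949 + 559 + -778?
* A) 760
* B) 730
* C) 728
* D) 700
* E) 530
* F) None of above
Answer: B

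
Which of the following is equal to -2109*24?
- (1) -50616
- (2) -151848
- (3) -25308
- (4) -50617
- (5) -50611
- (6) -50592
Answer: 1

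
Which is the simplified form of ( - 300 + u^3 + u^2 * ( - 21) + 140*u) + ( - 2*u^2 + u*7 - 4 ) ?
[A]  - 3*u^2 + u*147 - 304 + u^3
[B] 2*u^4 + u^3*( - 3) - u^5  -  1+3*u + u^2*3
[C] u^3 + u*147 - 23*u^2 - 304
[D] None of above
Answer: C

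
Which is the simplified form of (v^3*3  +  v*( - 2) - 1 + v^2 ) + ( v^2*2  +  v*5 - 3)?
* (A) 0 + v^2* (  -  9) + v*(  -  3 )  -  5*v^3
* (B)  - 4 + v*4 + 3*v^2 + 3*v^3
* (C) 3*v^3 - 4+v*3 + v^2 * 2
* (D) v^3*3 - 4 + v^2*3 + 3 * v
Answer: D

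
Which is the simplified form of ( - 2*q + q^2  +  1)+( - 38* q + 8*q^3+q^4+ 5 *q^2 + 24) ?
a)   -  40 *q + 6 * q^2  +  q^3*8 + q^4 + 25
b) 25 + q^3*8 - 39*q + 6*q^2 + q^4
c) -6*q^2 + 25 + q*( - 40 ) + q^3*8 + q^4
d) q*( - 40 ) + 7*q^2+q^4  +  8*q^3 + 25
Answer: a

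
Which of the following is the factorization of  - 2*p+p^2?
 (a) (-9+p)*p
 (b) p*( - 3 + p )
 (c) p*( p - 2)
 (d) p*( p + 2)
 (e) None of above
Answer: c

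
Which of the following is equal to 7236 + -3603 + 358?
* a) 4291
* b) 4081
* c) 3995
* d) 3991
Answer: d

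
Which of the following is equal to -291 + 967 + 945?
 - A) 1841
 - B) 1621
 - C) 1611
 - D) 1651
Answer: B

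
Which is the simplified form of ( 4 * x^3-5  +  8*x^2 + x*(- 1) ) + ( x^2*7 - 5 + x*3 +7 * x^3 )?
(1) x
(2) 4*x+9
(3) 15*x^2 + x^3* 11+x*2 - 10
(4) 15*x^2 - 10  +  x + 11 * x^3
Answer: 3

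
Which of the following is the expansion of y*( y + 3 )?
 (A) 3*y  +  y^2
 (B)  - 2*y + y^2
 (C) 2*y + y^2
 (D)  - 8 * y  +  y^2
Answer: A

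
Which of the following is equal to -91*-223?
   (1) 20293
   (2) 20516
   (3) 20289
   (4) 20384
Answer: 1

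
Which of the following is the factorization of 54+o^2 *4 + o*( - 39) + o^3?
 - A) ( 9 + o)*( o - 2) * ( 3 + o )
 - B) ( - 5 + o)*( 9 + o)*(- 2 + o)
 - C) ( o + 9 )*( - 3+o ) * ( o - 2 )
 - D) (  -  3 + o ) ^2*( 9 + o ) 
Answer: C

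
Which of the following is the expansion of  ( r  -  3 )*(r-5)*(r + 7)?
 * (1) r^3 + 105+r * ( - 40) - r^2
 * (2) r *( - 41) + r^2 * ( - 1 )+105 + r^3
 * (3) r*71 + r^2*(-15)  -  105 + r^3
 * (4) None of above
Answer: 2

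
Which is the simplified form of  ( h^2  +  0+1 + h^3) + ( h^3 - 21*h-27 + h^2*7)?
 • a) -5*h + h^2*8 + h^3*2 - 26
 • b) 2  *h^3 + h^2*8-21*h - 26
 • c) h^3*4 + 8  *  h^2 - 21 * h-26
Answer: b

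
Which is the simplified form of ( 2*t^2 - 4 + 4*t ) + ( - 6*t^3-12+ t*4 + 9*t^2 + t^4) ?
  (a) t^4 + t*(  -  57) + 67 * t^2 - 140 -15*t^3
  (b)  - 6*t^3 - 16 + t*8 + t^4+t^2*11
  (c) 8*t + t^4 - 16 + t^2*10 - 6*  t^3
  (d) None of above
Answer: b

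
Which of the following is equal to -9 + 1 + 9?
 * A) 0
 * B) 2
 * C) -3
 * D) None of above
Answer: D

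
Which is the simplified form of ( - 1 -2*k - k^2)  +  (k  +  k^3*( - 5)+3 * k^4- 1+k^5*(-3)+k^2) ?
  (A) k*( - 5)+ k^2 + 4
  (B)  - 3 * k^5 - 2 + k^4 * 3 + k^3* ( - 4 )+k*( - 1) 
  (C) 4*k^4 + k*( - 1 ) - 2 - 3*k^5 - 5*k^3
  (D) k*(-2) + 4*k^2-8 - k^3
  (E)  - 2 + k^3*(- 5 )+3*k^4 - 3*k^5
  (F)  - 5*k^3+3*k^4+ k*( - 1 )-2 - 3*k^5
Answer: F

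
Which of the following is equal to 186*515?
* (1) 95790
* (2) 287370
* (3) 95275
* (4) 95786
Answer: 1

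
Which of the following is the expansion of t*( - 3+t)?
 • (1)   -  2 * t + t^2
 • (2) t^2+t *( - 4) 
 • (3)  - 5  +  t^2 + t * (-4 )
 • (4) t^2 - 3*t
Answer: 4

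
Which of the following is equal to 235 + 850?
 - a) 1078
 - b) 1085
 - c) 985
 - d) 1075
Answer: b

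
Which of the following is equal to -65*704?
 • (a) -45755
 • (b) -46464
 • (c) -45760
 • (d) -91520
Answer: c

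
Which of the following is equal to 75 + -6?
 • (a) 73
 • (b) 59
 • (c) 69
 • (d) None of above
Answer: c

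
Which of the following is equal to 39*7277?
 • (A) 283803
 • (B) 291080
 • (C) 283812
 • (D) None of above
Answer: A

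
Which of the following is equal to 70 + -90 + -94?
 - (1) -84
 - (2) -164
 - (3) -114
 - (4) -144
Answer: 3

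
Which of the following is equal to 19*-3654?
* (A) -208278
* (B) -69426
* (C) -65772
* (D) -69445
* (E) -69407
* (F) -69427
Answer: B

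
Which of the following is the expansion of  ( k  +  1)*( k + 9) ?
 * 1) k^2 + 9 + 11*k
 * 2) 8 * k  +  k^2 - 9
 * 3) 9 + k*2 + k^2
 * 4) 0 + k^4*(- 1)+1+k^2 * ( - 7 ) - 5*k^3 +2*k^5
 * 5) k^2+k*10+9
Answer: 5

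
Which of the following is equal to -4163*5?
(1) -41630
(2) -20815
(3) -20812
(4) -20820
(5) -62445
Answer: 2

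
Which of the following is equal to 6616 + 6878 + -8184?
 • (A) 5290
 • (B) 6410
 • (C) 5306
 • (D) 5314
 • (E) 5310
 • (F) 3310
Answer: E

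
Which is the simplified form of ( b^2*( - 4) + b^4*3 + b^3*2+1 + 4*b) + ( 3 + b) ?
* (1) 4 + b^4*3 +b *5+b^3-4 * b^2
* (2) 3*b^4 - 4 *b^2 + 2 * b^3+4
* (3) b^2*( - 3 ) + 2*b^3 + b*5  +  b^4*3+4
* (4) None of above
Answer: 4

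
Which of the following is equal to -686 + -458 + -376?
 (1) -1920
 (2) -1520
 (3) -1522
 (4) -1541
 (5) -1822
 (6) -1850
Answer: 2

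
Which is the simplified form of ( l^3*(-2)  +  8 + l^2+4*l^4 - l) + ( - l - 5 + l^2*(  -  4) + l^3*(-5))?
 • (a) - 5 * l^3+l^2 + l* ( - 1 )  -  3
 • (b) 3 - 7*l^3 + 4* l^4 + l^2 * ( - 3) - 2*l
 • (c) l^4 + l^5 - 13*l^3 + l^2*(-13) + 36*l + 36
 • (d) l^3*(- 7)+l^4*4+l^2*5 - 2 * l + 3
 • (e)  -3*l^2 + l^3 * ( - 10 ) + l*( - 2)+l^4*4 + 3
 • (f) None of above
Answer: b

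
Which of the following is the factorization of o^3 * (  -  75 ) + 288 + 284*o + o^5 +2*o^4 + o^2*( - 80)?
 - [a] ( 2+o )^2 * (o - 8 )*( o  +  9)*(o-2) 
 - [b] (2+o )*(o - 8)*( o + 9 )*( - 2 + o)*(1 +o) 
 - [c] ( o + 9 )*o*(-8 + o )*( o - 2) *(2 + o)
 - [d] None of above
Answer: b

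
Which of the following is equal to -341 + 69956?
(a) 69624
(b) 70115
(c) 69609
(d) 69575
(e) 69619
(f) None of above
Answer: f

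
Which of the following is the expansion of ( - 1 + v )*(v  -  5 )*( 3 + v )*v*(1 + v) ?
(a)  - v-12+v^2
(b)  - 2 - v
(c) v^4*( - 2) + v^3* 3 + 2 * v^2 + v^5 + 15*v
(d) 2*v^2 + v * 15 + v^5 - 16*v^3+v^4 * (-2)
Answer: d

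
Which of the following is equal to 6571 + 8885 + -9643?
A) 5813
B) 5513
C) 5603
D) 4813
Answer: A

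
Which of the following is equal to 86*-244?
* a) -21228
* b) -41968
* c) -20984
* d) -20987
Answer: c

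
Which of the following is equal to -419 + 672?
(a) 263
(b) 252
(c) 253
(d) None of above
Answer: c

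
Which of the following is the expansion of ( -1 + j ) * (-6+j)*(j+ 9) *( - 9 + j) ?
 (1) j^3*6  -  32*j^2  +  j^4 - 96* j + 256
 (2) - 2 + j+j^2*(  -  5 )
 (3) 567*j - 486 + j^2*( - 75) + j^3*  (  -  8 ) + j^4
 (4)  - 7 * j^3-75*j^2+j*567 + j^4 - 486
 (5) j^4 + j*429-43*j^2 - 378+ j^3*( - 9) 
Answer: 4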